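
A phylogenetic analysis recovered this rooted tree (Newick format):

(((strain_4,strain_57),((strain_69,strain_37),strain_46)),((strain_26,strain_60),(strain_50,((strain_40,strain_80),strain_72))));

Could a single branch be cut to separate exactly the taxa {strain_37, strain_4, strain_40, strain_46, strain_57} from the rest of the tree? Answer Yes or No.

The MRCA of the listed taxa is the root, so the smallest clade containing them is the whole tree.
That clade also contains strain_26, strain_50, strain_60, strain_69, strain_72, strain_80, which are not in the proposed group, so the group is not monophyletic.

No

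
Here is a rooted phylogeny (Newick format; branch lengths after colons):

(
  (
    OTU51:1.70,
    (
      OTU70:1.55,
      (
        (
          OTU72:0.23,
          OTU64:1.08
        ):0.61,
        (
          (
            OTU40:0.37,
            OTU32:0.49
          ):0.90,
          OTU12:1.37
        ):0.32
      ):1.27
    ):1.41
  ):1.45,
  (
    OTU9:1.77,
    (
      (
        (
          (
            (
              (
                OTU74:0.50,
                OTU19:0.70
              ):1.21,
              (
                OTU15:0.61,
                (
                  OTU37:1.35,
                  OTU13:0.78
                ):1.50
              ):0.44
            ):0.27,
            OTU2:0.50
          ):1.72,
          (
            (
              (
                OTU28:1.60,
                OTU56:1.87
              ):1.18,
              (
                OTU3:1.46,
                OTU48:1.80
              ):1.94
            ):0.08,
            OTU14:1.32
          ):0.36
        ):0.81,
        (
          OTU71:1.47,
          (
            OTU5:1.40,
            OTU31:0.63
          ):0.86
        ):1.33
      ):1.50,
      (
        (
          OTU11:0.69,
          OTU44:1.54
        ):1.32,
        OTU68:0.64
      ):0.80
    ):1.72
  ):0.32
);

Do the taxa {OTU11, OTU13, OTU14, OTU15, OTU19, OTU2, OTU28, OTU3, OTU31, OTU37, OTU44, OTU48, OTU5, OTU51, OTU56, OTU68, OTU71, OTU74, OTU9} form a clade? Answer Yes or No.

No

The MRCA of the listed taxa is the root, so the smallest clade containing them is the whole tree.
That clade also contains OTU12, OTU32, OTU40, OTU64, OTU70, OTU72, which are not in the proposed group, so the group is not monophyletic.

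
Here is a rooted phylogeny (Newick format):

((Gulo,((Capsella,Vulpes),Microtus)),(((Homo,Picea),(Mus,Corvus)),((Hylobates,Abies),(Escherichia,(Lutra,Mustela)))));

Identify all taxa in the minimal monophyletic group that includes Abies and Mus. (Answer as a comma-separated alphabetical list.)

Abies, Corvus, Escherichia, Homo, Hylobates, Lutra, Mus, Mustela, Picea

Tracing Abies: it sits inside (Hylobates,Abies).
Tracing Mus: it sits inside (Mus,Corvus).
The smallest clade enclosing both is (((Homo,Picea),(Mus,Corvus)),((Hylobates,Abies),(Escherichia,(Lutra,Mustela)))); the answer is its 9 terminal taxa in alphabetical order.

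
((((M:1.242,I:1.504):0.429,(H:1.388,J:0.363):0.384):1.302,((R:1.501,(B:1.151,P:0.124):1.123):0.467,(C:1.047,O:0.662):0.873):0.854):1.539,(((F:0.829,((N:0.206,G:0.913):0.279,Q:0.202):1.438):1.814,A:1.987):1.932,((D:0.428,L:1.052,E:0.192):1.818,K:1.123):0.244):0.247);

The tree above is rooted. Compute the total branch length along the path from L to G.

9.490

The path runs L → … → MRCA → … → G; the MRCA is the node subtending (((F,((N,G),Q)),A),((D,L,E),K)).
Branch lengths along that path: 1.052 + 1.818 + 0.244 + 1.932 + 1.814 + 1.438 + 0.279 + 0.913 = 9.490.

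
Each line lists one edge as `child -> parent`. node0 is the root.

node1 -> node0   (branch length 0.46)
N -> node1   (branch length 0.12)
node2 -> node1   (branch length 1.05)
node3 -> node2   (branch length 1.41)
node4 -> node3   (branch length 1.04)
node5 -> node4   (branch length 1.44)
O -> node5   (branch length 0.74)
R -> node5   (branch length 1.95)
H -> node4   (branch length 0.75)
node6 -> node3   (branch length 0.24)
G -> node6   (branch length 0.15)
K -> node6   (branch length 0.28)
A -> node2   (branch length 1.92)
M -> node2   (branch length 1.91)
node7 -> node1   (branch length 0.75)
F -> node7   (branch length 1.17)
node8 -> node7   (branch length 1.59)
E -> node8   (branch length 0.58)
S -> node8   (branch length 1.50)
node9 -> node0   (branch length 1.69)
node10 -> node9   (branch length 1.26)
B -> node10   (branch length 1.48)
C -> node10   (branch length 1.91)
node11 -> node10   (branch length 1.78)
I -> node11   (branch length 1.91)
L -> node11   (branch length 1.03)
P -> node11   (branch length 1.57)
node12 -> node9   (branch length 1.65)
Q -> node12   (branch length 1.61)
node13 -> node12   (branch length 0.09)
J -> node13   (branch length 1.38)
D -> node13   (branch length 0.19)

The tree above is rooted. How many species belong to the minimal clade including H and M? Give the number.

The MRCA of H and M is the node subtending ((((O,R),H),(G,K)),A,M).
That clade contains 7 terminal taxa: A, G, H, K, M, O, R.

7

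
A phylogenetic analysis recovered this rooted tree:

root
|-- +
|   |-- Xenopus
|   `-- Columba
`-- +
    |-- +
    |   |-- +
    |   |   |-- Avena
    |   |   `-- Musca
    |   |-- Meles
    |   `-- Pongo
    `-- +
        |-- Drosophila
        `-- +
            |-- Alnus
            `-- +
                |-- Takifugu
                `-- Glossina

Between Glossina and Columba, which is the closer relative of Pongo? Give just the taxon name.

Glossina

The MRCA of Pongo and Glossina subtends (((Avena,Musca),Meles,Pongo),(Drosophila,(Alnus,(Takifugu,Glossina)))) (8 taxa).
The MRCA of Pongo and Columba is the root, subtending the entire tree (10 taxa).
The first is nested inside the second, so Pongo shares a more recent common ancestor with Glossina.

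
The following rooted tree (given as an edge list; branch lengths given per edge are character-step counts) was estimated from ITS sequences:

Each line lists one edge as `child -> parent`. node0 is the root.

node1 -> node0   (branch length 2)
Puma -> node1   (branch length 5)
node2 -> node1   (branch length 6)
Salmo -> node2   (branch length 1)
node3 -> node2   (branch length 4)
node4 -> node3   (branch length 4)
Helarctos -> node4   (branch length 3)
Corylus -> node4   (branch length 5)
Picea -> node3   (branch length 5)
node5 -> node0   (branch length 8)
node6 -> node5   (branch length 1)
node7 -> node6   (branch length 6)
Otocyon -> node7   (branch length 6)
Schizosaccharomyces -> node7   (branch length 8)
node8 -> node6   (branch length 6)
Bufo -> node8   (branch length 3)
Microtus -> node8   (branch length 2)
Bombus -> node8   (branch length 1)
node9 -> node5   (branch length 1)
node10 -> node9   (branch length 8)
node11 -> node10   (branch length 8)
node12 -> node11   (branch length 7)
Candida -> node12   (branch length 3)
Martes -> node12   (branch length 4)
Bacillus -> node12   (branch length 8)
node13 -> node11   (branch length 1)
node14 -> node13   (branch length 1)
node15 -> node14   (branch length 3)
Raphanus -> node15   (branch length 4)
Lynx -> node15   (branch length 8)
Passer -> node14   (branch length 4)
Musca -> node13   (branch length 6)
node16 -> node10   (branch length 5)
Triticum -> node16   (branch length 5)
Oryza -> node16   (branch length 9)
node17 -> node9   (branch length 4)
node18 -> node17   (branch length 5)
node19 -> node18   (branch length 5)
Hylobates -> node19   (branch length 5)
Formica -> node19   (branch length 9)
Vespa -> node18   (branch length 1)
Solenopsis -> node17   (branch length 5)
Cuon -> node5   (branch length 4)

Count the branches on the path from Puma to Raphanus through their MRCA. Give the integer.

The MRCA of Puma and Raphanus is the root of the tree.
From Puma up to that node: 2 branches. From Raphanus up to the same node: 8 branches. Total: 2 + 8 = 10.

10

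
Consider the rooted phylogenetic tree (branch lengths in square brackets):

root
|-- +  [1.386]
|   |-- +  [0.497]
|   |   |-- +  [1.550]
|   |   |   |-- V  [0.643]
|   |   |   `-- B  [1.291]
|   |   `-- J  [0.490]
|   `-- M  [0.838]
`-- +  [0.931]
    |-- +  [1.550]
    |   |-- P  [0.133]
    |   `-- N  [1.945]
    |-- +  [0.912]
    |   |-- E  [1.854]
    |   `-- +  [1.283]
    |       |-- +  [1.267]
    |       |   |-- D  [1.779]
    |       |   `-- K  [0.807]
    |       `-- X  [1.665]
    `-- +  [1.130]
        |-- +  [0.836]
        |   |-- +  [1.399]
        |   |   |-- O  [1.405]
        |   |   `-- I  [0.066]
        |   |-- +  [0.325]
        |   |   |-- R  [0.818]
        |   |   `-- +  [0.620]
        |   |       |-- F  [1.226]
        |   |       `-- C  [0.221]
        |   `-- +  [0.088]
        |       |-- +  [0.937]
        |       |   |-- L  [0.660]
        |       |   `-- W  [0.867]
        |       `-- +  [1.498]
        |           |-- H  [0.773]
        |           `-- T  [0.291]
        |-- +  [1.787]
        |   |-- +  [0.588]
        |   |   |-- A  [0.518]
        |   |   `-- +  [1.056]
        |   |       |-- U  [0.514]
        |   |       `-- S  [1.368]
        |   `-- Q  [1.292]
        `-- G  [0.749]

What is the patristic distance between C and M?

The path runs C → … → MRCA → … → M; the MRCA is the root of the tree.
Branch lengths along that path: 0.221 + 0.620 + 0.325 + 0.836 + 1.130 + 0.931 + 1.386 + 0.838 = 6.287.

6.287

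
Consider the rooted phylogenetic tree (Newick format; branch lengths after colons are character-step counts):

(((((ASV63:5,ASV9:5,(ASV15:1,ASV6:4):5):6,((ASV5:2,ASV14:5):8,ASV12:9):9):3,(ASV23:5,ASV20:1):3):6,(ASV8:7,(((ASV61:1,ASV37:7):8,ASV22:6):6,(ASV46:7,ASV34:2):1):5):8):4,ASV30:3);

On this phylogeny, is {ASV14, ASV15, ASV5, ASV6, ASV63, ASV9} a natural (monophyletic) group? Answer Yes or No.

The MRCA of the listed taxa subtends ((ASV63,ASV9,(ASV15,ASV6)),((ASV5,ASV14),ASV12)).
That clade also contains ASV12, which is not in the proposed group, so the group is not monophyletic.

No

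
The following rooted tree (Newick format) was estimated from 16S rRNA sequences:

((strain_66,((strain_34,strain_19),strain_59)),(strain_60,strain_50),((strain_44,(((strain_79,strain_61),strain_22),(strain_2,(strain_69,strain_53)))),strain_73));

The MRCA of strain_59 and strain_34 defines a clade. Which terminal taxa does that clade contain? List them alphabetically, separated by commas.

Tracing strain_59: it sits inside ((strain_34,strain_19),strain_59).
Tracing strain_34: it sits inside (strain_34,strain_19).
The smallest clade enclosing both is ((strain_34,strain_19),strain_59); the answer is its 3 terminal taxa in alphabetical order.

strain_19, strain_34, strain_59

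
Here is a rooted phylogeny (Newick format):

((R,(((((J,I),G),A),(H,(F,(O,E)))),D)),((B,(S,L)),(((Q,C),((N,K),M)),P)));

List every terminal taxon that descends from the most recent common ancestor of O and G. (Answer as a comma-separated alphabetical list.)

A, E, F, G, H, I, J, O

Tracing O: it sits inside (O,E).
Tracing G: it sits inside ((J,I),G).
The smallest clade enclosing both is ((((J,I),G),A),(H,(F,(O,E)))); the answer is its 8 terminal taxa in alphabetical order.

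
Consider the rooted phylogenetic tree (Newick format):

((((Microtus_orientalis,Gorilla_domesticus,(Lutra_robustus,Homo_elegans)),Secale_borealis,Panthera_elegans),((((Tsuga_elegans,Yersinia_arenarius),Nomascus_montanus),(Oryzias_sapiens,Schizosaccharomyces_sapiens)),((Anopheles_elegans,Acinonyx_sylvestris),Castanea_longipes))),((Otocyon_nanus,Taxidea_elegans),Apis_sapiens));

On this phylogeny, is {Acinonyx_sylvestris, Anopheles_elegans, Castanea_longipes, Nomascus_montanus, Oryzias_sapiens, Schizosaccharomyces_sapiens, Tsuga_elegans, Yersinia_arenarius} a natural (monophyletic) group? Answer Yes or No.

The most recent common ancestor of these taxa subtends ((((Tsuga_elegans,Yersinia_arenarius),Nomascus_montanus),(Oryzias_sapiens,Schizosaccharomyces_sapiens)),((Anopheles_elegans,Acinonyx_sylvestris),Castanea_longipes)).
That clade has exactly 8 tips — every listed taxon and nothing else — so the group is monophyletic.

Yes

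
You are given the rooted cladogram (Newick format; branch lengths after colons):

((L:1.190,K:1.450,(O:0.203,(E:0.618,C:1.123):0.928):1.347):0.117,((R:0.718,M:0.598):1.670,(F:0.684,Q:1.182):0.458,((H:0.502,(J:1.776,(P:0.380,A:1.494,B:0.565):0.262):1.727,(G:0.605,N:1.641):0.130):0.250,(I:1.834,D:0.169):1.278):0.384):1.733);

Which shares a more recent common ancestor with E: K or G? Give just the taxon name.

K

The MRCA of E and K subtends (L,K,(O,(E,C))) (5 taxa).
The MRCA of E and G is the root, subtending the entire tree (18 taxa).
The first is nested inside the second, so E shares a more recent common ancestor with K.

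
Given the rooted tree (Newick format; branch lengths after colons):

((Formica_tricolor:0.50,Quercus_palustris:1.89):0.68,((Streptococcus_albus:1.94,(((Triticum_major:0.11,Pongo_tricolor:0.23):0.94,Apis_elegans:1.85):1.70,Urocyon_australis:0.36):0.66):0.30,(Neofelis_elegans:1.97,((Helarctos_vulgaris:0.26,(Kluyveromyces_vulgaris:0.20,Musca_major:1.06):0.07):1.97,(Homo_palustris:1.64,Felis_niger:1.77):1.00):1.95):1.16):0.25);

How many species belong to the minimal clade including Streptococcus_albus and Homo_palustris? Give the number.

11

The MRCA of Streptococcus_albus and Homo_palustris is the node subtending ((Streptococcus_albus,(((Triticum_major,Pongo_tricolor),Apis_elegans),Urocyon_australis)),(Neofelis_elegans,((Helarctos_vulgaris,(Kluyveromyces_vulgaris,Musca_major)),(Homo_palustris,Felis_niger)))).
That clade contains 11 terminal taxa: Apis_elegans, Felis_niger, Helarctos_vulgaris, Homo_palustris, Kluyveromyces_vulgaris, Musca_major, Neofelis_elegans, Pongo_tricolor, Streptococcus_albus, Triticum_major, Urocyon_australis.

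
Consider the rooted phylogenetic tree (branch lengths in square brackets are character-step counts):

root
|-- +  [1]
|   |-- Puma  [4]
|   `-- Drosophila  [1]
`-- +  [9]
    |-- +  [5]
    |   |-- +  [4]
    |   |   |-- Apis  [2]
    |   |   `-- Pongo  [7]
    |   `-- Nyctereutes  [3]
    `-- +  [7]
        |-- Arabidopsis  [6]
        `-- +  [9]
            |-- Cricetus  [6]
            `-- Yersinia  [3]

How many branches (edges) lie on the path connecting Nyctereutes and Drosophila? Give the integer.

5

The MRCA of Nyctereutes and Drosophila is the root of the tree.
From Nyctereutes up to that node: 3 branches. From Drosophila up to the same node: 2 branches. Total: 3 + 2 = 5.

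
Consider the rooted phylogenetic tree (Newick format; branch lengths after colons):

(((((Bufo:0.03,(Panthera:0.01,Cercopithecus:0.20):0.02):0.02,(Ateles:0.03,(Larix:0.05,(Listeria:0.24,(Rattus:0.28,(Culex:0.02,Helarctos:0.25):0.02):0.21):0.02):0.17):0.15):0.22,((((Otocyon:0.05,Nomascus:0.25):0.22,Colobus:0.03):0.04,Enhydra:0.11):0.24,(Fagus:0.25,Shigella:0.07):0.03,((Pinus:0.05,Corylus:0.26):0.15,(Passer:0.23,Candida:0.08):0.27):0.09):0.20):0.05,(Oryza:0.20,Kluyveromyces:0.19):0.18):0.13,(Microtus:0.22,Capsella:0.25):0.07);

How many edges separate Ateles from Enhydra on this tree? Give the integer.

The MRCA of Ateles and Enhydra is the node subtending (((Bufo,(Panthera,Cercopithecus)),(Ateles,(Larix,(Listeria,(Rattus,(Culex,Helarctos)))))),((((Otocyon,Nomascus),Colobus),Enhydra),(Fagus,Shigella),((Pinus,Corylus),(Passer,Candida)))).
From Ateles up to that node: 3 branches. From Enhydra up to the same node: 3 branches. Total: 3 + 3 = 6.

6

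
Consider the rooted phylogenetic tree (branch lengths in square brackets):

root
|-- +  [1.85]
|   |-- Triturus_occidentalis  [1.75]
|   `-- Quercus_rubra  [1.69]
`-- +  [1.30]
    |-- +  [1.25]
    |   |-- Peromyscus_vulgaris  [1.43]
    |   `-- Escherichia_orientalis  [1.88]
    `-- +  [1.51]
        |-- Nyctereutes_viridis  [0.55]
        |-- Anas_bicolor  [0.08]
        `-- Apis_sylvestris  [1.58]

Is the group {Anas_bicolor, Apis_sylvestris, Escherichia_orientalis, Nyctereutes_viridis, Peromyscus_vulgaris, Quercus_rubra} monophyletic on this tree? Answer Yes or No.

No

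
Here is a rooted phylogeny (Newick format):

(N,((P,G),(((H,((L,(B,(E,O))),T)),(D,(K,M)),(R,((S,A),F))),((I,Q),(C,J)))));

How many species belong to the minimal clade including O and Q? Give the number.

17

The MRCA of O and Q is the node subtending (((H,((L,(B,(E,O))),T)),(D,(K,M)),(R,((S,A),F))),((I,Q),(C,J))).
That clade contains 17 terminal taxa: A, B, C, D, E, F, H, I, J, K, L, M, O, Q, R, S, T.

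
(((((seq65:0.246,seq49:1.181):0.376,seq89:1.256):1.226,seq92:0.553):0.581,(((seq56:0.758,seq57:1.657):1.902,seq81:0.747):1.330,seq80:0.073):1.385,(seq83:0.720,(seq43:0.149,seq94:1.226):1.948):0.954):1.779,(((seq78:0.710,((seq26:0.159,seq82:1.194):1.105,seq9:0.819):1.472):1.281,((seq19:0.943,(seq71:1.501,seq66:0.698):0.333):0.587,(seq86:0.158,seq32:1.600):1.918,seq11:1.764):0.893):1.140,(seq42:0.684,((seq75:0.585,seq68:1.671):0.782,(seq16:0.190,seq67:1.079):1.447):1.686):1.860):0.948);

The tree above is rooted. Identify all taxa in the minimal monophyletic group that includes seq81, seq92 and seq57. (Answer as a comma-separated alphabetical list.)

seq43, seq49, seq56, seq57, seq65, seq80, seq81, seq83, seq89, seq92, seq94

Tracing seq81: it sits inside ((seq56,seq57),seq81).
Tracing seq92: it sits inside (((seq65,seq49),seq89),seq92).
Tracing seq57: it sits inside (seq56,seq57).
The smallest clade enclosing all 3 is ((((seq65,seq49),seq89),seq92),(((seq56,seq57),seq81),seq80),(seq83,(seq43,seq94))); the answer is its 11 terminal taxa in alphabetical order.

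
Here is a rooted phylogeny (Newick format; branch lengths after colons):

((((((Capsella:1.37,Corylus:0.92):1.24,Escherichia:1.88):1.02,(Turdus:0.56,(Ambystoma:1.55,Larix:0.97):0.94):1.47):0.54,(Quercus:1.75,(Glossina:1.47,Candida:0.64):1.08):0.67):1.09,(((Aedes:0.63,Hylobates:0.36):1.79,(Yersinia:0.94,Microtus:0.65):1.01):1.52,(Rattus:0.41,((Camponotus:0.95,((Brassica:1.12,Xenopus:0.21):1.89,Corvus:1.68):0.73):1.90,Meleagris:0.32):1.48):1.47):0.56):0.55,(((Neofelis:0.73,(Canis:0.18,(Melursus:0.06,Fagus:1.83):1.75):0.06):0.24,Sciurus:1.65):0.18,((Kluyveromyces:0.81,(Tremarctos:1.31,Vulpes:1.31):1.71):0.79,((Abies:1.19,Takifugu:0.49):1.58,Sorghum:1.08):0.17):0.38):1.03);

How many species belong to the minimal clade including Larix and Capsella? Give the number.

The MRCA of Larix and Capsella is the node subtending (((Capsella,Corylus),Escherichia),(Turdus,(Ambystoma,Larix))).
That clade contains 6 terminal taxa: Ambystoma, Capsella, Corylus, Escherichia, Larix, Turdus.

6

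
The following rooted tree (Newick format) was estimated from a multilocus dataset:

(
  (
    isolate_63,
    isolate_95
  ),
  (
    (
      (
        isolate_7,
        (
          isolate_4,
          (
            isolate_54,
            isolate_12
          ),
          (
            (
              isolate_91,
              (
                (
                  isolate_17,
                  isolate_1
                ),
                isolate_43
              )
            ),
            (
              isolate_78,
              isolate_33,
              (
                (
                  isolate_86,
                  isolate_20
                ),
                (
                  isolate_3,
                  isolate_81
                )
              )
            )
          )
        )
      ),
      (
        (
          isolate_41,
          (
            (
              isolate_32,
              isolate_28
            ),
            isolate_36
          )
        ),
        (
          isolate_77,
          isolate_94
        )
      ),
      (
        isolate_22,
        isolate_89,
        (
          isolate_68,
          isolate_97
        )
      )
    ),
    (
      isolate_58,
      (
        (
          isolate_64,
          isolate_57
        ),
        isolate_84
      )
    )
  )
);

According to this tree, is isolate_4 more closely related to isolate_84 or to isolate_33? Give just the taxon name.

The MRCA of isolate_4 and isolate_33 subtends (isolate_4,(isolate_54,isolate_12),((isolate_91,((isolate_17,isolate_1),isolate_43)),(isolate_78,isolate_33,((isolate_86,isolate_20),(isolate_3,isolate_81))))) (13 taxa).
The MRCA of isolate_4 and isolate_84 subtends (((isolate_7,(isolate_4,(isolate_54,isolate_12),((isolate_91,((isolate_17,isolate_1),isolate_43)),(isolate_78,isolate_33,((isolate_86,isolate_20),(isolate_3,isolate_81)))))),((isolate_41,((isolate_32,isolate_28),isolate_36)),(isolate_77,isolate_94)),(isolate_22,isolate_89,(isolate_68,isolate_97))),(isolate_58,((isolate_64,isolate_57),isolate_84))) (28 taxa).
The first is nested inside the second, so isolate_4 shares a more recent common ancestor with isolate_33.

isolate_33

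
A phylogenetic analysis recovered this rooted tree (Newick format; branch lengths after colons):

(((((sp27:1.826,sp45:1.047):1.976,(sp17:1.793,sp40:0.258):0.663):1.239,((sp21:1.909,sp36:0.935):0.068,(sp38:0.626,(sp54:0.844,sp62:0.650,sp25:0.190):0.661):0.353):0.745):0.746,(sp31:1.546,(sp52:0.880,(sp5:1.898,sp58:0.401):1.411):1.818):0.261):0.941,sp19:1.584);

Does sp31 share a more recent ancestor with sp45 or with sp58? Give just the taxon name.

The MRCA of sp31 and sp58 subtends (sp31,(sp52,(sp5,sp58))) (4 taxa).
The MRCA of sp31 and sp45 subtends ((((sp27,sp45),(sp17,sp40)),((sp21,sp36),(sp38,(sp54,sp62,sp25)))),(sp31,(sp52,(sp5,sp58)))) (14 taxa).
The first is nested inside the second, so sp31 shares a more recent common ancestor with sp58.

sp58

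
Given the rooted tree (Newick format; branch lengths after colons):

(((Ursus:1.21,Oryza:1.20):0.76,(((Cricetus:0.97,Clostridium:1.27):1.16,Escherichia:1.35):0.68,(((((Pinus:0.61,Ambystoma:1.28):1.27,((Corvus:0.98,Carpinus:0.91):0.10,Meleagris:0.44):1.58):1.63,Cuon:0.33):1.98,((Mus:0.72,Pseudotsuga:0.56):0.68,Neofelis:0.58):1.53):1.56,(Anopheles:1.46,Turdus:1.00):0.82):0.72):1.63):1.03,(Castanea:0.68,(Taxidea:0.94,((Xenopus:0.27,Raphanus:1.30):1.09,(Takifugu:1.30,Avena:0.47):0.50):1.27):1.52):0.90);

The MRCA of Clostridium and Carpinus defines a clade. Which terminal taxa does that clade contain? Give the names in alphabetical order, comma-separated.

Tracing Clostridium: it sits inside (Cricetus,Clostridium).
Tracing Carpinus: it sits inside (Corvus,Carpinus).
The smallest clade enclosing both is (((Cricetus,Clostridium),Escherichia),(((((Pinus,Ambystoma),((Corvus,Carpinus),Meleagris)),Cuon),((Mus,Pseudotsuga),Neofelis)),(Anopheles,Turdus))); the answer is its 14 terminal taxa in alphabetical order.

Ambystoma, Anopheles, Carpinus, Clostridium, Corvus, Cricetus, Cuon, Escherichia, Meleagris, Mus, Neofelis, Pinus, Pseudotsuga, Turdus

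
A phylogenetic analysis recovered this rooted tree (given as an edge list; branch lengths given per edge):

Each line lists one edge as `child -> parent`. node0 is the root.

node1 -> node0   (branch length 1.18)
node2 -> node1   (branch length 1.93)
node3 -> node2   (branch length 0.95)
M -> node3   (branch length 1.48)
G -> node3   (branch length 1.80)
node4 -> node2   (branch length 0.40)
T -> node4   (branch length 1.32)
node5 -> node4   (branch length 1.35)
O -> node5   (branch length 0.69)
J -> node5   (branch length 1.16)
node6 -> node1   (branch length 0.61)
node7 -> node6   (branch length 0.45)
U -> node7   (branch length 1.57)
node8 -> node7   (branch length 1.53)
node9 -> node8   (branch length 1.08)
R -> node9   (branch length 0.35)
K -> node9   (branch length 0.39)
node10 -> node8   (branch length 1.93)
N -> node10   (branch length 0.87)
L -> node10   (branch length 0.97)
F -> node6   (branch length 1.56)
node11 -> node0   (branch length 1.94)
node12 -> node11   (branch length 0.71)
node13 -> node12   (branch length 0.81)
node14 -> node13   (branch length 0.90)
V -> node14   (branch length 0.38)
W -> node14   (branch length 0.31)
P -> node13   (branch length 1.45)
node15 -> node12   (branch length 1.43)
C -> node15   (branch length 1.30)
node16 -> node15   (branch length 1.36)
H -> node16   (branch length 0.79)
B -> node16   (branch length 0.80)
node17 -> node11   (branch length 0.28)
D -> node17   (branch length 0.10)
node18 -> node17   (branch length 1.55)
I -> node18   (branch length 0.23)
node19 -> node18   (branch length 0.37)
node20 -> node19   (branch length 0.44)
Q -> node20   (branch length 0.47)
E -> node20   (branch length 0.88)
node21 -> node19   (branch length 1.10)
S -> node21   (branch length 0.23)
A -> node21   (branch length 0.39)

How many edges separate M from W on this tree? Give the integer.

The MRCA of M and W is the root of the tree.
From M up to that node: 4 branches. From W up to the same node: 5 branches. Total: 4 + 5 = 9.

9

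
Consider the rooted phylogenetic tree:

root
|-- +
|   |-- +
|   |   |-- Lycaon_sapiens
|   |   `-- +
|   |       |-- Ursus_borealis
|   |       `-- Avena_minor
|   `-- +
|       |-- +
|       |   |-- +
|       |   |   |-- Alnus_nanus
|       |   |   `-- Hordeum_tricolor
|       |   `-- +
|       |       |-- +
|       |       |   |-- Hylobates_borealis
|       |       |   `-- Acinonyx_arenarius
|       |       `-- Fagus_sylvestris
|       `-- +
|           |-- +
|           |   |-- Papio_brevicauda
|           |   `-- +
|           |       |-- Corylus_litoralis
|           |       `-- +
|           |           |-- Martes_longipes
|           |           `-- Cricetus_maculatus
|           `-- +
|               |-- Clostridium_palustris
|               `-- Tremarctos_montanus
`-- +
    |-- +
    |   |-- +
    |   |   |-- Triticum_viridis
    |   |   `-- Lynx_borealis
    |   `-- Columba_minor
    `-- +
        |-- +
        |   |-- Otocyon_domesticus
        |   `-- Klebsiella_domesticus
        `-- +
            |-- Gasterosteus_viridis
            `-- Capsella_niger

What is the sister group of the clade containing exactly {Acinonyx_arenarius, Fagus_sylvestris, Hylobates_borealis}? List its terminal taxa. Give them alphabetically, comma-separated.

Alnus_nanus, Hordeum_tricolor

The clade containing exactly {Acinonyx_arenarius, Fagus_sylvestris, Hylobates_borealis} attaches to the tree at the node subtending ((Alnus_nanus,Hordeum_tricolor),((Hylobates_borealis,Acinonyx_arenarius),Fagus_sylvestris)).
The other lineage descending from that same node — the sister group — is (Alnus_nanus,Hordeum_tricolor); its 2 tips in alphabetical order are the answer.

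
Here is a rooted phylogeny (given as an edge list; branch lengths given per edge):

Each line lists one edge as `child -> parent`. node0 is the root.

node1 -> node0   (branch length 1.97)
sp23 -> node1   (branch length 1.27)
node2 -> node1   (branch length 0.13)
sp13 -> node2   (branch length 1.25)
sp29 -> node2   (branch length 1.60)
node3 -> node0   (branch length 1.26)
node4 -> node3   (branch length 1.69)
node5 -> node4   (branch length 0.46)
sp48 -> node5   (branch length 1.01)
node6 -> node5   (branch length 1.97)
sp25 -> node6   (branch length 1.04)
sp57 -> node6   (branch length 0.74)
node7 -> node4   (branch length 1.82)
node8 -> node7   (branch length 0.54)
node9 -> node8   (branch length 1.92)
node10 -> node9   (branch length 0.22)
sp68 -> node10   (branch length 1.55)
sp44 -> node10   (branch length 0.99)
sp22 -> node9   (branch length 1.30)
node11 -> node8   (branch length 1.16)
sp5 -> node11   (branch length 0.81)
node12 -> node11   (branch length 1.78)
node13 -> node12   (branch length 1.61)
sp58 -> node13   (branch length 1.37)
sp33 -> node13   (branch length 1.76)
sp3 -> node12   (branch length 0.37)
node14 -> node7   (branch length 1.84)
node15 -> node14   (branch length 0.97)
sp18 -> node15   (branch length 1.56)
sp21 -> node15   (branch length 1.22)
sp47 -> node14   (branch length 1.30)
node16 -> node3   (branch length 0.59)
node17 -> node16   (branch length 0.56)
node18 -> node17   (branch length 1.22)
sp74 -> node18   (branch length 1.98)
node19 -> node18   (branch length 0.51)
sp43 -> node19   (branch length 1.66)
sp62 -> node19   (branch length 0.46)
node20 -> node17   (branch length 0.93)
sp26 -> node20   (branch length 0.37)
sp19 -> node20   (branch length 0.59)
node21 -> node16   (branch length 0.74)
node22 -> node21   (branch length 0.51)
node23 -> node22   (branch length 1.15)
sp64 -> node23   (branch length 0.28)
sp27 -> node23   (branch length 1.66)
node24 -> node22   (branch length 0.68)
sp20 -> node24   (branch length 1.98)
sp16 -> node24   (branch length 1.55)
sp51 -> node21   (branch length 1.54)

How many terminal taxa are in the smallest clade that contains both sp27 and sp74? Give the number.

10

The MRCA of sp27 and sp74 is the node subtending (((sp74,(sp43,sp62)),(sp26,sp19)),(((sp64,sp27),(sp20,sp16)),sp51)).
That clade contains 10 terminal taxa: sp16, sp19, sp20, sp26, sp27, sp43, sp51, sp62, sp64, sp74.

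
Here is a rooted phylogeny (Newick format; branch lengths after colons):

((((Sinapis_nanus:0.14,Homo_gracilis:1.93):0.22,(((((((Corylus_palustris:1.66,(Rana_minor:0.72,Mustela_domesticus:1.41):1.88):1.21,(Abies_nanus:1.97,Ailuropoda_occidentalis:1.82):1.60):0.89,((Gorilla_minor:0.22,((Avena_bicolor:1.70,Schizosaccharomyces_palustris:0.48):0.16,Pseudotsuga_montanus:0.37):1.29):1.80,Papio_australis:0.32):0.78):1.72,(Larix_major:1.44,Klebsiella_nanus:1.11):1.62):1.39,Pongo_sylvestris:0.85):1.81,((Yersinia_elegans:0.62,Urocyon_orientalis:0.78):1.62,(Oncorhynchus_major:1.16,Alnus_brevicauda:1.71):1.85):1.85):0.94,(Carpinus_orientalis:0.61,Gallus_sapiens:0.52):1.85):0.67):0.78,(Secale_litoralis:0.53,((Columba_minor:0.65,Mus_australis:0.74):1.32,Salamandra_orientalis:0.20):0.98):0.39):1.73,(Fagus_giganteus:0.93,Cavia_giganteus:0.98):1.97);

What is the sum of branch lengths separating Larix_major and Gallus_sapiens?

9.57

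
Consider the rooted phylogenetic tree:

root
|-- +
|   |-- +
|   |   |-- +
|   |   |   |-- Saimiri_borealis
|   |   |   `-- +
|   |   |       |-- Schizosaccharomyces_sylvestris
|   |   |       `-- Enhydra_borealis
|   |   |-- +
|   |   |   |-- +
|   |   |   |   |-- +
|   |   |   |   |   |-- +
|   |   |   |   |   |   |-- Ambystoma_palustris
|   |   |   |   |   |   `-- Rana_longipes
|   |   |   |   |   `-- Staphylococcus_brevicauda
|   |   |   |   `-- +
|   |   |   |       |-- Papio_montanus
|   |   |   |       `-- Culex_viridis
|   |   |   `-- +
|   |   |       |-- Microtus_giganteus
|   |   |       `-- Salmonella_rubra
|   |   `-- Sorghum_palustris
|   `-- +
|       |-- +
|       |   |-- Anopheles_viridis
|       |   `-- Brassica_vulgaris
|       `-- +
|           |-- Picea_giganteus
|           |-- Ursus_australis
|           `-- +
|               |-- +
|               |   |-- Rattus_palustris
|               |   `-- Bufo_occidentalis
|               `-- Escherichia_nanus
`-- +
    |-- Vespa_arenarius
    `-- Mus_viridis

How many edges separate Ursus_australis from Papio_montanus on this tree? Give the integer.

The MRCA of Ursus_australis and Papio_montanus is the node subtending (((Saimiri_borealis,(Schizosaccharomyces_sylvestris,Enhydra_borealis)),((((Ambystoma_palustris,Rana_longipes),Staphylococcus_brevicauda),(Papio_montanus,Culex_viridis)),(Microtus_giganteus,Salmonella_rubra)),Sorghum_palustris),((Anopheles_viridis,Brassica_vulgaris),(Picea_giganteus,Ursus_australis,((Rattus_palustris,Bufo_occidentalis),Escherichia_nanus)))).
From Ursus_australis up to that node: 3 branches. From Papio_montanus up to the same node: 5 branches. Total: 3 + 5 = 8.

8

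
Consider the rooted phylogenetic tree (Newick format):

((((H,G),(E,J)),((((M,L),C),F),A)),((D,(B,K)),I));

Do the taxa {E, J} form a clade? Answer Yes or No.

The most recent common ancestor of these taxa subtends (E,J).
That clade has exactly 2 tips — every listed taxon and nothing else — so the group is monophyletic.

Yes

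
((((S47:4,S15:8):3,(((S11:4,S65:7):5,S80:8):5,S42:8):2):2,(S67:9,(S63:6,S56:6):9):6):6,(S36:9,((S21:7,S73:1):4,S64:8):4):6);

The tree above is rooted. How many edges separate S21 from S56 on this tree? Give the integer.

The MRCA of S21 and S56 is the root of the tree.
From S21 up to that node: 4 branches. From S56 up to the same node: 4 branches. Total: 4 + 4 = 8.

8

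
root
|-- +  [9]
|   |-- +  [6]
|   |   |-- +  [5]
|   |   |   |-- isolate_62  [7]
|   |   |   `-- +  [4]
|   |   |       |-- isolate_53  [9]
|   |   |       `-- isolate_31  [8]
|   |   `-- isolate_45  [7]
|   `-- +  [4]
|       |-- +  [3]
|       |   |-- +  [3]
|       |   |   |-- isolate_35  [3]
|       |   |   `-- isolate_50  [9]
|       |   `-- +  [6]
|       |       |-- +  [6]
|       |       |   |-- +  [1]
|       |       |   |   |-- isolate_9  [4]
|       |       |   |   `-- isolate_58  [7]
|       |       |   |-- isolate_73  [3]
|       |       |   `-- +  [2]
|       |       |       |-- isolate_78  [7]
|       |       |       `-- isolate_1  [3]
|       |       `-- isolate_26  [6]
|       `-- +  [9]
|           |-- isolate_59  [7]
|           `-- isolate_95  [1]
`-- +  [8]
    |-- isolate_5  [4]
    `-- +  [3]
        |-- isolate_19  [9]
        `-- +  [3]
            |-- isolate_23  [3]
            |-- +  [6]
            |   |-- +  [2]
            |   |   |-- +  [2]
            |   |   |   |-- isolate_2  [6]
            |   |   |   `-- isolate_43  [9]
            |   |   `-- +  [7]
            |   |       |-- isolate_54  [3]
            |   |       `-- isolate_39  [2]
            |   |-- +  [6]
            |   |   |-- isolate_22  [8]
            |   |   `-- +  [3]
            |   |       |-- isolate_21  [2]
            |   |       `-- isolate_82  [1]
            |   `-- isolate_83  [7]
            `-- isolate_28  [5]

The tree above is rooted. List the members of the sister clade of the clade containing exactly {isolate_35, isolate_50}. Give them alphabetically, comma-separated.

The clade containing exactly {isolate_35, isolate_50} attaches to the tree at the node subtending ((isolate_35,isolate_50),(((isolate_9,isolate_58),isolate_73,(isolate_78,isolate_1)),isolate_26)).
The other lineage descending from that same node — the sister group — is (((isolate_9,isolate_58),isolate_73,(isolate_78,isolate_1)),isolate_26); its 6 tips in alphabetical order are the answer.

isolate_1, isolate_26, isolate_58, isolate_73, isolate_78, isolate_9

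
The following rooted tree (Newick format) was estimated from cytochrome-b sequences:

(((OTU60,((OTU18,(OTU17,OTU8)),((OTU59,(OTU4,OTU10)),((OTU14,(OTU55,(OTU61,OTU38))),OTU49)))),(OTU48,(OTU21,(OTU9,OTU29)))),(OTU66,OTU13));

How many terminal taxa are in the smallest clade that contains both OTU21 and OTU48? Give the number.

4

The MRCA of OTU21 and OTU48 is the node subtending (OTU48,(OTU21,(OTU9,OTU29))).
That clade contains 4 terminal taxa: OTU21, OTU29, OTU48, OTU9.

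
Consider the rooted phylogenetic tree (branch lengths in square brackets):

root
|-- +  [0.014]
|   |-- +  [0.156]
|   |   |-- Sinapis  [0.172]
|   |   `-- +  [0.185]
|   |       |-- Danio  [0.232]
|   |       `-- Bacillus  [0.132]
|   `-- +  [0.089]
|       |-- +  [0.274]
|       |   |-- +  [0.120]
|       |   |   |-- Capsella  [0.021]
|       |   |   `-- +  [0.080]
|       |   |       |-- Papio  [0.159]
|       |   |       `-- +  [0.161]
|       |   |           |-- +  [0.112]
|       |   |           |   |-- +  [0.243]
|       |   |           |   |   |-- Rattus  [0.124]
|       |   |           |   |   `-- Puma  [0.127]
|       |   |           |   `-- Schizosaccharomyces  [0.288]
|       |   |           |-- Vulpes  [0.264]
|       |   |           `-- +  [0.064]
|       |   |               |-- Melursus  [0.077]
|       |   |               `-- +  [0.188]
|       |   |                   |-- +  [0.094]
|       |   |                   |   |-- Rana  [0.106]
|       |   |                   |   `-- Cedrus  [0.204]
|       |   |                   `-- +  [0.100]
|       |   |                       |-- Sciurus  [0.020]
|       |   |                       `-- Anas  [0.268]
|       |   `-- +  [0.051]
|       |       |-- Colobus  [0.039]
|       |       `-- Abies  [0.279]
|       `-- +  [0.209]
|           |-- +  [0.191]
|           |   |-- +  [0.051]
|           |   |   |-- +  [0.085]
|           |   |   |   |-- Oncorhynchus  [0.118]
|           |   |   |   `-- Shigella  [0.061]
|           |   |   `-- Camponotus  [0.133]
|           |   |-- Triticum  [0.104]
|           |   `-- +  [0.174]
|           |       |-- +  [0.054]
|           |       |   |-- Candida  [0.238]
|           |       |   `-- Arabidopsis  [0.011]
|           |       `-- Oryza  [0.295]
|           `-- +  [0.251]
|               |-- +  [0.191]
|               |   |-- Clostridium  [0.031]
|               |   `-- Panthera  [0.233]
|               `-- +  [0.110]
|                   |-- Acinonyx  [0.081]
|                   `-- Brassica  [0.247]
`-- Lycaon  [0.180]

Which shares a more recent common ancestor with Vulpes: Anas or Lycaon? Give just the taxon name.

Anas

The MRCA of Vulpes and Anas subtends (((Rattus,Puma),Schizosaccharomyces),Vulpes,(Melursus,((Rana,Cedrus),(Sciurus,Anas)))) (9 taxa).
The MRCA of Vulpes and Lycaon is the root, subtending the entire tree (28 taxa).
The first is nested inside the second, so Vulpes shares a more recent common ancestor with Anas.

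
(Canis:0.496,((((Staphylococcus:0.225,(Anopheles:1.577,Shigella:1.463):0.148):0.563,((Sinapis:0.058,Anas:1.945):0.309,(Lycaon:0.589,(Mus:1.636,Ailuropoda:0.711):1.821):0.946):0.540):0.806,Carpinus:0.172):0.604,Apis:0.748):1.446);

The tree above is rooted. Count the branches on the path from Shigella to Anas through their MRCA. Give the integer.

6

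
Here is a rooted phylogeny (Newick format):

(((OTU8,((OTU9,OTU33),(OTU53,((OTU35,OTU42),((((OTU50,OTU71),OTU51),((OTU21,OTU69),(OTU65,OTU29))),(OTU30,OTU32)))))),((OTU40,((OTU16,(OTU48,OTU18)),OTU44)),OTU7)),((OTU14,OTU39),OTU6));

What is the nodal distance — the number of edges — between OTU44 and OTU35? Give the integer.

The MRCA of OTU44 and OTU35 is the node subtending ((OTU8,((OTU9,OTU33),(OTU53,((OTU35,OTU42),((((OTU50,OTU71),OTU51),((OTU21,OTU69),(OTU65,OTU29))),(OTU30,OTU32)))))),((OTU40,((OTU16,(OTU48,OTU18)),OTU44)),OTU7)).
From OTU44 up to that node: 4 branches. From OTU35 up to the same node: 6 branches. Total: 4 + 6 = 10.

10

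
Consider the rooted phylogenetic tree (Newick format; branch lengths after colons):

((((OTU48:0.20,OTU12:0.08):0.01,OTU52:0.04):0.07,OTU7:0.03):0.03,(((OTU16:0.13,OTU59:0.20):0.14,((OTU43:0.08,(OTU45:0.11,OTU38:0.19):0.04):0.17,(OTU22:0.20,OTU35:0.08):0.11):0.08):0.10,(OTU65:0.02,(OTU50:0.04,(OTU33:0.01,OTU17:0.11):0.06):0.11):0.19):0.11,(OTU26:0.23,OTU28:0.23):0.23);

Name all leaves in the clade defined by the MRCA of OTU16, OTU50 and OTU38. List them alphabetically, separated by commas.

OTU16, OTU17, OTU22, OTU33, OTU35, OTU38, OTU43, OTU45, OTU50, OTU59, OTU65

Tracing OTU16: it sits inside (OTU16,OTU59).
Tracing OTU50: it sits inside (OTU50,(OTU33,OTU17)).
Tracing OTU38: it sits inside (OTU45,OTU38).
The smallest clade enclosing all 3 is (((OTU16,OTU59),((OTU43,(OTU45,OTU38)),(OTU22,OTU35))),(OTU65,(OTU50,(OTU33,OTU17)))); the answer is its 11 terminal taxa in alphabetical order.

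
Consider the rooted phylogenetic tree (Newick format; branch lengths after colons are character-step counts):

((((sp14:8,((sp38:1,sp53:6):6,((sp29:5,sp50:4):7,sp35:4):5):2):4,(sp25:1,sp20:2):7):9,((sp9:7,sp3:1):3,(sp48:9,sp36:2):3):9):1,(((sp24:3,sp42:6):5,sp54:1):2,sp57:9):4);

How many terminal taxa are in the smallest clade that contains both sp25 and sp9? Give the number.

The MRCA of sp25 and sp9 is the node subtending (((sp14,((sp38,sp53),((sp29,sp50),sp35))),(sp25,sp20)),((sp9,sp3),(sp48,sp36))).
That clade contains 12 terminal taxa: sp14, sp20, sp25, sp29, sp3, sp35, sp36, sp38, sp48, sp50, sp53, sp9.

12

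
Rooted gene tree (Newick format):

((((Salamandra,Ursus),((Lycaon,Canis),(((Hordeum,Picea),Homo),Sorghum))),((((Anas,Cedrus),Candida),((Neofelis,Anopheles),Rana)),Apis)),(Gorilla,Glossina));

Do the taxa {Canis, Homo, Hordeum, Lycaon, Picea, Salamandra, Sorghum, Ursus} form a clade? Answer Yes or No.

The most recent common ancestor of these taxa subtends ((Salamandra,Ursus),((Lycaon,Canis),(((Hordeum,Picea),Homo),Sorghum))).
That clade has exactly 8 tips — every listed taxon and nothing else — so the group is monophyletic.

Yes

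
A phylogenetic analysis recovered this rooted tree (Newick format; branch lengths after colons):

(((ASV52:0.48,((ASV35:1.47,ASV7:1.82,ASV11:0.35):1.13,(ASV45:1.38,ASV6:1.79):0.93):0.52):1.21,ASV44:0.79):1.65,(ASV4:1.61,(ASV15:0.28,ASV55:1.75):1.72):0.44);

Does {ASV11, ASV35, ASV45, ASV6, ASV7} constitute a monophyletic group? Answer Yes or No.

Yes

The most recent common ancestor of these taxa subtends ((ASV35,ASV7,ASV11),(ASV45,ASV6)).
That clade has exactly 5 tips — every listed taxon and nothing else — so the group is monophyletic.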